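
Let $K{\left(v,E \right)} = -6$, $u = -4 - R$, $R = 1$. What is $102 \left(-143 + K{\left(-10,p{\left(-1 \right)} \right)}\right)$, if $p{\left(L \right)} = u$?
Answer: $-15198$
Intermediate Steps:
$u = -5$ ($u = -4 - 1 = -5$)
$p{\left(L \right)} = -5$
$102 \left(-143 + K{\left(-10,p{\left(-1 \right)} \right)}\right) = 102 \left(-143 - 6\right) = 102 \left(-149\right) = -15198$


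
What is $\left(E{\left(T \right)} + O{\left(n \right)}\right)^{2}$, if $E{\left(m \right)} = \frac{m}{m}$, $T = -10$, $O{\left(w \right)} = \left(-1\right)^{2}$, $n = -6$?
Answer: $4$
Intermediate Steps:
$O{\left(w \right)} = 1$
$E{\left(m \right)} = 1$
$\left(E{\left(T \right)} + O{\left(n \right)}\right)^{2} = \left(1 + 1\right)^{2} = 2^{2} = 4$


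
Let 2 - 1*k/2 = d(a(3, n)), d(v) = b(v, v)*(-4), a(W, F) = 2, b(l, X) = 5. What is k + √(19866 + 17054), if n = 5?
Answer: 44 + 2*√9230 ≈ 236.15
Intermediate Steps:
d(v) = -20 (d(v) = 5*(-4) = -20)
k = 44 (k = 4 - 2*(-20) = 4 + 40 = 44)
k + √(19866 + 17054) = 44 + √(19866 + 17054) = 44 + √36920 = 44 + 2*√9230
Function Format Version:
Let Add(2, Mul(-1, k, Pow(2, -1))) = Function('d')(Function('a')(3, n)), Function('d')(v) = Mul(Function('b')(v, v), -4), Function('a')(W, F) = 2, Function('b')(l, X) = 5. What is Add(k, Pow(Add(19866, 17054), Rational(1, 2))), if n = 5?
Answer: Add(44, Mul(2, Pow(9230, Rational(1, 2)))) ≈ 236.15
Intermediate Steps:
Function('d')(v) = -20 (Function('d')(v) = Mul(5, -4) = -20)
k = 44 (k = Add(4, Mul(-2, -20)) = Add(4, 40) = 44)
Add(k, Pow(Add(19866, 17054), Rational(1, 2))) = Add(44, Pow(Add(19866, 17054), Rational(1, 2))) = Add(44, Pow(36920, Rational(1, 2))) = Add(44, Mul(2, Pow(9230, Rational(1, 2))))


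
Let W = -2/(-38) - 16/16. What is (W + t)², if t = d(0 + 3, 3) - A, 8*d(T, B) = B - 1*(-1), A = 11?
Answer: 189225/1444 ≈ 131.04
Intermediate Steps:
d(T, B) = ⅛ + B/8 (d(T, B) = (B - 1*(-1))/8 = (B + 1)/8 = (1 + B)/8 = ⅛ + B/8)
W = -18/19 (W = -2*(-1/38) - 16*1/16 = 1/19 - 1 = -18/19 ≈ -0.94737)
t = -21/2 (t = (⅛ + (⅛)*3) - 1*11 = (⅛ + 3/8) - 11 = ½ - 11 = -21/2 ≈ -10.500)
(W + t)² = (-18/19 - 21/2)² = (-435/38)² = 189225/1444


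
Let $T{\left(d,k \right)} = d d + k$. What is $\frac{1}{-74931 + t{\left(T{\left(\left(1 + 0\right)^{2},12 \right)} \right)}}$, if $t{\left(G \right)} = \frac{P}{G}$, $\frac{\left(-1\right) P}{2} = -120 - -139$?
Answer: $- \frac{13}{974141} \approx -1.3345 \cdot 10^{-5}$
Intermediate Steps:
$T{\left(d,k \right)} = k + d^{2}$ ($T{\left(d,k \right)} = d^{2} + k = k + d^{2}$)
$P = -38$ ($P = - 2 \left(-120 - -139\right) = - 2 \left(-120 + 139\right) = \left(-2\right) 19 = -38$)
$t{\left(G \right)} = - \frac{38}{G}$
$\frac{1}{-74931 + t{\left(T{\left(\left(1 + 0\right)^{2},12 \right)} \right)}} = \frac{1}{-74931 - \frac{38}{12 + \left(\left(1 + 0\right)^{2}\right)^{2}}} = \frac{1}{-74931 - \frac{38}{12 + \left(1^{2}\right)^{2}}} = \frac{1}{-74931 - \frac{38}{12 + 1^{2}}} = \frac{1}{-74931 - \frac{38}{12 + 1}} = \frac{1}{-74931 - \frac{38}{13}} = \frac{1}{- \frac{974141}{13}} = - \frac{13}{974141}$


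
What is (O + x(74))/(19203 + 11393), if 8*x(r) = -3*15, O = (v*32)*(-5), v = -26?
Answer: 33235/244768 ≈ 0.13578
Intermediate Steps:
O = 4160 (O = -26*32*(-5) = -832*(-5) = 4160)
x(r) = -45/8 (x(r) = (-3*15)/8 = (1/8)*(-45) = -45/8)
(O + x(74))/(19203 + 11393) = (4160 - 45/8)/(19203 + 11393) = (33235/8)/30596 = (33235/8)*(1/30596) = 33235/244768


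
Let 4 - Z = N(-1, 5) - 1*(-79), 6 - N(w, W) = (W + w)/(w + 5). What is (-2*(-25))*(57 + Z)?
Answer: -1150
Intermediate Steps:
N(w, W) = 6 - (W + w)/(5 + w) (N(w, W) = 6 - (W + w)/(w + 5) = 6 - (W + w)/(5 + w))
Z = -80 (Z = 4 - ((30 - 1*5 + 5*(-1))/(5 - 1) - 1*(-79)) = 4 - ((30 - 5 - 5)/4 + 79) = 4 - ((¼)*20 + 79) = 4 - (5 + 79) = 4 - 1*84 = 4 - 84 = -80)
(-2*(-25))*(57 + Z) = (-2*(-25))*(57 - 80) = 50*(-23) = -1150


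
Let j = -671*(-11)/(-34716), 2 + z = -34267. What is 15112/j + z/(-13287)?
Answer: -211226722655/2971859 ≈ -71076.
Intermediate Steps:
z = -34269 (z = -2 - 34267 = -34269)
j = -671/3156 (j = 7381*(-1/34716) = -671/3156 ≈ -0.21261)
15112/j + z/(-13287) = 15112/(-671/3156) - 34269/(-13287) = 15112*(-3156/671) - 34269*(-1/13287) = -47693472/671 + 11423/4429 = -211226722655/2971859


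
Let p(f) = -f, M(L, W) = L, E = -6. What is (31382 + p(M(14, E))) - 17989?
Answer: 13379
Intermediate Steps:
(31382 + p(M(14, E))) - 17989 = (31382 - 1*14) - 17989 = (31382 - 14) - 17989 = 31368 - 17989 = 13379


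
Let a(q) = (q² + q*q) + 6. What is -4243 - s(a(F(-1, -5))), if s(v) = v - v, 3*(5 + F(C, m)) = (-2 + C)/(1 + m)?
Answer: -4243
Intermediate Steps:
F(C, m) = -5 + (-2 + C)/(3*(1 + m)) (F(C, m) = -5 + ((-2 + C)/(1 + m))/3 = -5 + (-2 + C)/(3*(1 + m)))
a(q) = 6 + 2*q² (a(q) = (q² + q²) + 6 = 2*q² + 6 = 6 + 2*q²)
s(v) = 0
-4243 - s(a(F(-1, -5))) = -4243 - 1*0 = -4243 + 0 = -4243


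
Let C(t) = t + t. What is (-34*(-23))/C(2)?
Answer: 391/2 ≈ 195.50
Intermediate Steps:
C(t) = 2*t
(-34*(-23))/C(2) = (-34*(-23))/((2*2)) = 782/4 = 782*(1/4) = 391/2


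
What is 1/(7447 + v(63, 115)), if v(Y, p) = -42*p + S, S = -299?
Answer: 1/2318 ≈ 0.00043141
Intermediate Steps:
v(Y, p) = -299 - 42*p (v(Y, p) = -42*p - 299 = -299 - 42*p)
1/(7447 + v(63, 115)) = 1/(7447 + (-299 - 42*115)) = 1/(7447 + (-299 - 4830)) = 1/(7447 - 5129) = 1/2318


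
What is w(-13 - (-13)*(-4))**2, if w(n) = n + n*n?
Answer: 17305600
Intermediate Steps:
w(n) = n + n**2
w(-13 - (-13)*(-4))**2 = ((-13 - (-13)*(-4))*(1 + (-13 - (-13)*(-4))))**2 = ((-13 - 1*52)*(1 + (-13 - 1*52)))**2 = ((-13 - 52)*(1 + (-13 - 52)))**2 = (-65*(1 - 65))**2 = (-65*(-64))**2 = 4160**2 = 17305600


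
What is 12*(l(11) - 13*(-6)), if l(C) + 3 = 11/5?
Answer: 4632/5 ≈ 926.40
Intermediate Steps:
l(C) = -4/5 (l(C) = -3 + 11/5 = -4/5)
12*(l(11) - 13*(-6)) = 12*(-4/5 - 13*(-6)) = 12*(-4/5 + 78) = 12*(386/5) = 4632/5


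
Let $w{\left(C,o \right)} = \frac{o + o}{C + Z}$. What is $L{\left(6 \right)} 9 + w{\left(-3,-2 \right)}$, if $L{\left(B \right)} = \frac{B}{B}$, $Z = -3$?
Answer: $\frac{29}{3} \approx 9.6667$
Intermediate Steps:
$L{\left(B \right)} = 1$
$w{\left(C,o \right)} = \frac{2 o}{-3 + C}$ ($w{\left(C,o \right)} = \frac{o + o}{C - 3} = \frac{2 o}{-3 + C}$)
$L{\left(6 \right)} 9 + w{\left(-3,-2 \right)} = 1 \cdot 9 + 2 \left(-2\right) \frac{1}{-3 - 3} = 9 + 2 \left(-2\right) \frac{1}{-6} = 9 + 2 \left(-2\right) \left(- \frac{1}{6}\right) = 9 + \frac{2}{3} = \frac{29}{3}$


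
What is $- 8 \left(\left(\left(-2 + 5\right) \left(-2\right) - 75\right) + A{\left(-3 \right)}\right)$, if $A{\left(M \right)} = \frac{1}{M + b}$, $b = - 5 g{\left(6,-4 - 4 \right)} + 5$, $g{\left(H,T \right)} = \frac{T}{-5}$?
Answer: $\frac{1948}{3} \approx 649.33$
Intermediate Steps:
$g{\left(H,T \right)} = - \frac{T}{5}$ ($g{\left(H,T \right)} = T \left(- \frac{1}{5}\right) = - \frac{T}{5}$)
$b = -3$ ($b = - 5 \left(- \frac{-4 - 4}{5}\right) + 5 = - 5 \left(\left(- \frac{1}{5}\right) \left(-8\right)\right) + 5 = \left(-5\right) \frac{8}{5} + 5 = -8 + 5 = -3$)
$A{\left(M \right)} = \frac{1}{-3 + M}$ ($A{\left(M \right)} = \frac{1}{M - 3} = \frac{1}{-3 + M}$)
$- 8 \left(\left(\left(-2 + 5\right) \left(-2\right) - 75\right) + A{\left(-3 \right)}\right) = - 8 \left(\left(\left(-2 + 5\right) \left(-2\right) - 75\right) + \frac{1}{-3 - 3}\right) = - 8 \left(\left(3 \left(-2\right) - 75\right) + \frac{1}{-6}\right) = - 8 \left(\left(-6 - 75\right) - \frac{1}{6}\right) = - 8 \left(-81 - \frac{1}{6}\right) = \left(-8\right) \left(- \frac{487}{6}\right) = \frac{1948}{3}$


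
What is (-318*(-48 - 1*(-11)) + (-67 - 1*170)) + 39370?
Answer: 50899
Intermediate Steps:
(-318*(-48 - 1*(-11)) + (-67 - 1*170)) + 39370 = (-318*(-48 + 11) + (-67 - 170)) + 39370 = (-318*(-37) - 237) + 39370 = (11766 - 237) + 39370 = 11529 + 39370 = 50899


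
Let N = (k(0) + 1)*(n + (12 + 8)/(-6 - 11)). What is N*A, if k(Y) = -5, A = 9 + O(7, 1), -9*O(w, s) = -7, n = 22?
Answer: -41536/51 ≈ -814.43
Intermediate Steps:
O(w, s) = 7/9 (O(w, s) = -⅑*(-7) = 7/9)
A = 88/9 (A = 9 + 7/9 = 88/9 ≈ 9.7778)
N = -1416/17 (N = (-5 + 1)*(22 + (12 + 8)/(-6 - 11)) = -4*(22 + 20/(-17)) = -4*(22 + 20*(-1/17)) = -4*(22 - 20/17) = -4*354/17 = -1416/17 ≈ -83.294)
N*A = -1416/17*88/9 = -41536/51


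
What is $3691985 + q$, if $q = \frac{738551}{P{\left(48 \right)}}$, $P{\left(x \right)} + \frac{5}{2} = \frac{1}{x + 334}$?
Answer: $\frac{1620013604}{477} \approx 3.3963 \cdot 10^{6}$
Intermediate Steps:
$P{\left(x \right)} = - \frac{5}{2} + \frac{1}{334 + x}$ ($P{\left(x \right)} = - \frac{5}{2} + \frac{1}{x + 334} = - \frac{5}{2} + \frac{1}{334 + x}$)
$q = - \frac{141063241}{477}$ ($q = \frac{738551}{\frac{1}{2} \frac{1}{334 + 48} \left(-1668 - 240\right)} = \frac{738551}{\frac{1}{2} \cdot \frac{1}{382} \left(-1668 - 240\right)} = \frac{738551}{\frac{1}{2} \cdot \frac{1}{382} \left(-1908\right)} = \frac{738551}{- \frac{477}{191}} = 738551 \left(- \frac{191}{477}\right) = - \frac{141063241}{477} \approx -2.9573 \cdot 10^{5}$)
$3691985 + q = 3691985 - \frac{141063241}{477} = \frac{1620013604}{477}$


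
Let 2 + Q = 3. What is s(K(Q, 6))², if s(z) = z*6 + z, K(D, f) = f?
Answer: 1764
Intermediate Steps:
Q = 1 (Q = -2 + 3 = 1)
s(z) = 7*z (s(z) = 6*z + z = 7*z)
s(K(Q, 6))² = (7*6)² = 42² = 1764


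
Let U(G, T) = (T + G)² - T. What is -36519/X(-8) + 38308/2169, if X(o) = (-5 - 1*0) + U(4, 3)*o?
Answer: 93498595/809037 ≈ 115.57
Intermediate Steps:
U(G, T) = (G + T)² - T
X(o) = -5 + 46*o (X(o) = (-5 - 1*0) + ((4 + 3)² - 1*3)*o = (-5 + 0) + (7² - 3)*o = -5 + (49 - 3)*o = -5 + 46*o)
-36519/X(-8) + 38308/2169 = -36519/(-5 + 46*(-8)) + 38308/2169 = -36519/(-5 - 368) + 38308*(1/2169) = -36519/(-373) + 38308/2169 = -36519*(-1/373) + 38308/2169 = 36519/373 + 38308/2169 = 93498595/809037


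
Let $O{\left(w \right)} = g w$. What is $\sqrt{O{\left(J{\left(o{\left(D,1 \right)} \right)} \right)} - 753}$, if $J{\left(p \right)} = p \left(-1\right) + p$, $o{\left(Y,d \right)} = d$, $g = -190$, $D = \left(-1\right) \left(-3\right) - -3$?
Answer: $i \sqrt{753} \approx 27.441 i$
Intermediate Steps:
$D = 6$ ($D = 3 + 3 = 6$)
$J{\left(p \right)} = 0$ ($J{\left(p \right)} = - p + p = 0$)
$O{\left(w \right)} = - 190 w$
$\sqrt{O{\left(J{\left(o{\left(D,1 \right)} \right)} \right)} - 753} = \sqrt{\left(-190\right) 0 - 753} = \sqrt{0 - 753} = \sqrt{-753} = i \sqrt{753}$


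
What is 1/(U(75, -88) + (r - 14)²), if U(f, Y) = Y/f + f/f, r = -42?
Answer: 75/235187 ≈ 0.00031890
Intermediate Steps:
U(f, Y) = 1 + Y/f (U(f, Y) = Y/f + 1 = 1 + Y/f)
1/(U(75, -88) + (r - 14)²) = 1/((-88 + 75)/75 + (-42 - 14)²) = 1/((1/75)*(-13) + (-56)²) = 1/(-13/75 + 3136) = 1/(235187/75) = 75/235187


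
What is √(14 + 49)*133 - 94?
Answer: -94 + 399*√7 ≈ 961.65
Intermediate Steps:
√(14 + 49)*133 - 94 = √63*133 - 94 = (3*√7)*133 - 94 = 399*√7 - 94 = -94 + 399*√7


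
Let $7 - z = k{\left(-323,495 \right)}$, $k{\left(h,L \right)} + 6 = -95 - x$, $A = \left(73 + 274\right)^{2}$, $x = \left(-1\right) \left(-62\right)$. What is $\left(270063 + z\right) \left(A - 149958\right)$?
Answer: $-7985114917$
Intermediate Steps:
$x = 62$
$A = 120409$ ($A = 347^{2} = 120409$)
$k{\left(h,L \right)} = -163$ ($k{\left(h,L \right)} = -6 - 157 = -163$)
$z = 170$ ($z = 7 - -163 = 7 + 163 = 170$)
$\left(270063 + z\right) \left(A - 149958\right) = \left(270063 + 170\right) \left(120409 - 149958\right) = 270233 \left(-29549\right) = -7985114917$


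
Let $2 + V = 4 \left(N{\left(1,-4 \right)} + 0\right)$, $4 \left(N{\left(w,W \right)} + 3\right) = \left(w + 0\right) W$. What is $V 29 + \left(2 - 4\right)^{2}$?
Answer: $-518$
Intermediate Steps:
$N{\left(w,W \right)} = -3 + \frac{W w}{4}$ ($N{\left(w,W \right)} = -3 + \frac{\left(w + 0\right) W}{4} = -3 + \frac{w W}{4} = -3 + \frac{W w}{4}$)
$V = -18$ ($V = -2 + 4 \left(\left(-3 + \frac{1}{4} \left(-4\right) 1\right) + 0\right) = -2 + 4 \left(\left(-3 - 1\right) + 0\right) = -2 + 4 \left(-4 + 0\right) = -2 + 4 \left(-4\right) = -2 - 16 = -18$)
$V 29 + \left(2 - 4\right)^{2} = \left(-18\right) 29 + \left(2 - 4\right)^{2} = -522 + \left(-2\right)^{2} = -522 + 4 = -518$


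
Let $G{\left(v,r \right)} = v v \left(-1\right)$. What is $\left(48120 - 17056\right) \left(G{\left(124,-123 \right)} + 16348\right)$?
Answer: $30194208$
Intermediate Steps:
$G{\left(v,r \right)} = - v^{2}$ ($G{\left(v,r \right)} = v^{2} \left(-1\right) = - v^{2}$)
$\left(48120 - 17056\right) \left(G{\left(124,-123 \right)} + 16348\right) = \left(48120 - 17056\right) \left(- 124^{2} + 16348\right) = 31064 \left(\left(-1\right) 15376 + 16348\right) = 31064 \left(-15376 + 16348\right) = 31064 \cdot 972 = 30194208$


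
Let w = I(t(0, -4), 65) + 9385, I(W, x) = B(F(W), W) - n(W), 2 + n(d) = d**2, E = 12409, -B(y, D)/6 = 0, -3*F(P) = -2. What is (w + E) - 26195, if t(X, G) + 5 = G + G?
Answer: -4568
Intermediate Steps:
F(P) = 2/3 (F(P) = -1/3*(-2) = 2/3)
t(X, G) = -5 + 2*G (t(X, G) = -5 + (G + G) = -5 + 2*G)
B(y, D) = 0 (B(y, D) = -6*0 = 0)
n(d) = -2 + d**2
I(W, x) = 2 - W**2 (I(W, x) = 0 - (-2 + W**2) = 0 + (2 - W**2) = 2 - W**2)
w = 9218 (w = (2 - (-5 + 2*(-4))**2) + 9385 = (2 - (-5 - 8)**2) + 9385 = (2 - 1*(-13)**2) + 9385 = (2 - 1*169) + 9385 = (2 - 169) + 9385 = -167 + 9385 = 9218)
(w + E) - 26195 = (9218 + 12409) - 26195 = 21627 - 26195 = -4568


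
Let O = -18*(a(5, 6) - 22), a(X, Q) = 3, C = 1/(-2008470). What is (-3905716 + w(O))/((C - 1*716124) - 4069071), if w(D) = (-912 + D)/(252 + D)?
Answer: 258869006280710/317160379854483 ≈ 0.81621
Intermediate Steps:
C = -1/2008470 ≈ -4.9789e-7
O = 342 (O = -18*(3 - 22) = -18*(-19) = 342)
w(D) = (-912 + D)/(252 + D)
(-3905716 + w(O))/((C - 1*716124) - 4069071) = (-3905716 + (-912 + 342)/(252 + 342))/((-1/2008470 - 1*716124) - 4069071) = (-3905716 - 570/594)/((-1/2008470 - 716124) - 4069071) = (-3905716 + (1/594)*(-570))/(-1438313570281/2008470 - 4069071) = (-3905716 - 95/99)/(-9610920601651/2008470) = -386665979/99*(-2008470/9610920601651) = 258869006280710/317160379854483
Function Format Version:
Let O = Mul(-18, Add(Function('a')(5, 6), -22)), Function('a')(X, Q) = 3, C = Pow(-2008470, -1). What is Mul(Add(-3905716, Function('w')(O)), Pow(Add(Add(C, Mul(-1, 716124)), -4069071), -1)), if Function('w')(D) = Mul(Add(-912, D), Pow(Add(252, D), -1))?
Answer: Rational(258869006280710, 317160379854483) ≈ 0.81621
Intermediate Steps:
C = Rational(-1, 2008470) ≈ -4.9789e-7
O = 342 (O = Mul(-18, Add(3, -22)) = Mul(-18, -19) = 342)
Function('w')(D) = Mul(Pow(Add(252, D), -1), Add(-912, D))
Mul(Add(-3905716, Function('w')(O)), Pow(Add(Add(C, Mul(-1, 716124)), -4069071), -1)) = Mul(Add(-3905716, Mul(Pow(Add(252, 342), -1), Add(-912, 342))), Pow(Add(Add(Rational(-1, 2008470), Mul(-1, 716124)), -4069071), -1)) = Mul(Add(-3905716, Mul(Pow(594, -1), -570)), Pow(Add(Add(Rational(-1, 2008470), -716124), -4069071), -1)) = Mul(Add(-3905716, Mul(Rational(1, 594), -570)), Pow(Add(Rational(-1438313570281, 2008470), -4069071), -1)) = Mul(Add(-3905716, Rational(-95, 99)), Pow(Rational(-9610920601651, 2008470), -1)) = Mul(Rational(-386665979, 99), Rational(-2008470, 9610920601651)) = Rational(258869006280710, 317160379854483)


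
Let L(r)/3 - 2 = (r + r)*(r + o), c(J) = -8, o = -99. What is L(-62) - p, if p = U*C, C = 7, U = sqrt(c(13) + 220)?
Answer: 59898 - 14*sqrt(53) ≈ 59796.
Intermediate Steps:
L(r) = 6 + 6*r*(-99 + r) (L(r) = 6 + 3*((r + r)*(r - 99)) = 6 + 3*((2*r)*(-99 + r)) = 6 + 3*(2*r*(-99 + r)) = 6 + 6*r*(-99 + r))
U = 2*sqrt(53) (U = sqrt(-8 + 220) = sqrt(212) = 2*sqrt(53) ≈ 14.560)
p = 14*sqrt(53) (p = (2*sqrt(53))*7 = 14*sqrt(53) ≈ 101.92)
L(-62) - p = (6 - 594*(-62) + 6*(-62)**2) - 14*sqrt(53) = (6 + 36828 + 6*3844) - 14*sqrt(53) = (6 + 36828 + 23064) - 14*sqrt(53) = 59898 - 14*sqrt(53)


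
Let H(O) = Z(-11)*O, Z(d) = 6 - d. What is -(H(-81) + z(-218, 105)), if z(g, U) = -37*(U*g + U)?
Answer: -841668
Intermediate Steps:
z(g, U) = -37*U - 37*U*g (z(g, U) = -37*(U + U*g) = -37*U - 37*U*g)
H(O) = 17*O (H(O) = (6 - 1*(-11))*O = (6 + 11)*O = 17*O)
-(H(-81) + z(-218, 105)) = -(17*(-81) - 37*105*(1 - 218)) = -(-1377 - 37*105*(-217)) = -(-1377 + 843045) = -1*841668 = -841668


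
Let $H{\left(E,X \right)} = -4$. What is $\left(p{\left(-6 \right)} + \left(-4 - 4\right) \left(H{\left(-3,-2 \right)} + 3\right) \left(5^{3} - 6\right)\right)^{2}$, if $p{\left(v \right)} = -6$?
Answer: $894916$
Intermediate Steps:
$\left(p{\left(-6 \right)} + \left(-4 - 4\right) \left(H{\left(-3,-2 \right)} + 3\right) \left(5^{3} - 6\right)\right)^{2} = \left(-6 + \left(-4 - 4\right) \left(-4 + 3\right) \left(5^{3} - 6\right)\right)^{2} = \left(-6 + \left(-8\right) \left(-1\right) \left(125 - 6\right)\right)^{2} = \left(-6 + 8 \cdot 119\right)^{2} = \left(-6 + 952\right)^{2} = 946^{2} = 894916$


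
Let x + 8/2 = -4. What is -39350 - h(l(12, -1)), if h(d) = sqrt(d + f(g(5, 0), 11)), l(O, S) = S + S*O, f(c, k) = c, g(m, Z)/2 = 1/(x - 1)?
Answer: -39350 - I*sqrt(119)/3 ≈ -39350.0 - 3.6362*I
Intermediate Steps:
x = -8 (x = -4 - 4 = -8)
g(m, Z) = -2/9 (g(m, Z) = 2/(-8 - 1) = 2/(-9) = 2*(-1/9) = -2/9)
l(O, S) = S + O*S
h(d) = sqrt(-2/9 + d) (h(d) = sqrt(d - 2/9) = sqrt(-2/9 + d))
-39350 - h(l(12, -1)) = -39350 - sqrt(-2 + 9*(-(1 + 12)))/3 = -39350 - sqrt(-2 + 9*(-1*13))/3 = -39350 - sqrt(-2 + 9*(-13))/3 = -39350 - sqrt(-2 - 117)/3 = -39350 - sqrt(-119)/3 = -39350 - I*sqrt(119)/3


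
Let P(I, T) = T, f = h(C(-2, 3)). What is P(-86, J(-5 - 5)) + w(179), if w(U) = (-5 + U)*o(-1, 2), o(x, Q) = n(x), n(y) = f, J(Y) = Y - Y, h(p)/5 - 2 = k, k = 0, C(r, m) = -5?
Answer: 1740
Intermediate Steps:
h(p) = 10 (h(p) = 10 + 5*0 = 10 + 0 = 10)
J(Y) = 0
f = 10
n(y) = 10
o(x, Q) = 10
w(U) = -50 + 10*U (w(U) = (-5 + U)*10 = -50 + 10*U)
P(-86, J(-5 - 5)) + w(179) = 0 + (-50 + 10*179) = 0 + (-50 + 1790) = 0 + 1740 = 1740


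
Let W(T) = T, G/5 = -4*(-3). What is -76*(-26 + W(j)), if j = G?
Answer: -2584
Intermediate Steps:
G = 60 (G = 5*(-4*(-3)) = 5*12 = 60)
j = 60
-76*(-26 + W(j)) = -76*(-26 + 60) = -76*34 = -2584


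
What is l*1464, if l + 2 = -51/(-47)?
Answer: -62952/47 ≈ -1339.4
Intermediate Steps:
l = -43/47 (l = -2 - 51/(-47) = -2 - 51*(-1/47) = -2 + 51/47 = -43/47 ≈ -0.91489)
l*1464 = -43/47*1464 = -62952/47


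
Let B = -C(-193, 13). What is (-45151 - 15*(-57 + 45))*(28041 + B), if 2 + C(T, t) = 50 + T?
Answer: -1267552606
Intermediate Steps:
C(T, t) = 48 + T (C(T, t) = -2 + (50 + T) = 48 + T)
B = 145 (B = -(48 - 193) = -1*(-145) = 145)
(-45151 - 15*(-57 + 45))*(28041 + B) = (-45151 - 15*(-57 + 45))*(28041 + 145) = (-45151 - 15*(-12))*28186 = (-45151 + 180)*28186 = -44971*28186 = -1267552606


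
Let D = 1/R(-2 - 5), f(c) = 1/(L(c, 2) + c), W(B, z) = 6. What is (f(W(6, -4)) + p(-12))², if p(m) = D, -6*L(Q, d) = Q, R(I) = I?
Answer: 4/1225 ≈ 0.0032653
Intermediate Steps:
L(Q, d) = -Q/6
f(c) = 6/(5*c) (f(c) = 1/(-c/6 + c) = 1/(5*c/6) = 6/(5*c))
D = -⅐ (D = 1/(-2 - 5) = 1/(-7) = -⅐ ≈ -0.14286)
p(m) = -⅐
(f(W(6, -4)) + p(-12))² = ((6/5)/6 - ⅐)² = ((6/5)*(⅙) - ⅐)² = (⅕ - ⅐)² = (2/35)² = 4/1225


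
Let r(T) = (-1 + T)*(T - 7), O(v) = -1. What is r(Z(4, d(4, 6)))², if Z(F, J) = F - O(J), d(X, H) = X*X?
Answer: 64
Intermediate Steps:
d(X, H) = X²
Z(F, J) = 1 + F (Z(F, J) = F - 1*(-1) = F + 1 = 1 + F)
r(T) = (-1 + T)*(-7 + T)
r(Z(4, d(4, 6)))² = (7 + (1 + 4)² - 8*(1 + 4))² = (7 + 5² - 8*5)² = (7 + 25 - 40)² = (-8)² = 64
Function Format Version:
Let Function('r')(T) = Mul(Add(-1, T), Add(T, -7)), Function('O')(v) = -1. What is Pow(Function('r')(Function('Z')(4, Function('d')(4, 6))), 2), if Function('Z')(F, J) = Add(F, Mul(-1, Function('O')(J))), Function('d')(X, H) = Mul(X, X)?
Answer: 64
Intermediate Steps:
Function('d')(X, H) = Pow(X, 2)
Function('Z')(F, J) = Add(1, F) (Function('Z')(F, J) = Add(F, Mul(-1, -1)) = Add(F, 1) = Add(1, F))
Function('r')(T) = Mul(Add(-1, T), Add(-7, T))
Pow(Function('r')(Function('Z')(4, Function('d')(4, 6))), 2) = Pow(Add(7, Pow(Add(1, 4), 2), Mul(-8, Add(1, 4))), 2) = Pow(Add(7, Pow(5, 2), Mul(-8, 5)), 2) = Pow(Add(7, 25, -40), 2) = Pow(-8, 2) = 64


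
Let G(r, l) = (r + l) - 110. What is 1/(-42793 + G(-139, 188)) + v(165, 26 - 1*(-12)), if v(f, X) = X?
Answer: 1628451/42854 ≈ 38.000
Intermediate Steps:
G(r, l) = -110 + l + r (G(r, l) = (l + r) - 110 = -110 + l + r)
1/(-42793 + G(-139, 188)) + v(165, 26 - 1*(-12)) = 1/(-42793 + (-110 + 188 - 139)) + (26 - 1*(-12)) = 1/(-42793 - 61) + (26 + 12) = 1/(-42854) + 38 = -1/42854 + 38 = 1628451/42854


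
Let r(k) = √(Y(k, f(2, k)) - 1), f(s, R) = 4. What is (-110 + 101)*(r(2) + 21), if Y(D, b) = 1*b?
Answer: -189 - 9*√3 ≈ -204.59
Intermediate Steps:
Y(D, b) = b
r(k) = √3 (r(k) = √(4 - 1) = √3)
(-110 + 101)*(r(2) + 21) = (-110 + 101)*(√3 + 21) = -9*(21 + √3) = -189 - 9*√3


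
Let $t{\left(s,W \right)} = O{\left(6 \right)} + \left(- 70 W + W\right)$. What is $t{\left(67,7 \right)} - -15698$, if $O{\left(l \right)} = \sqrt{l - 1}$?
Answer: $15215 + \sqrt{5} \approx 15217.0$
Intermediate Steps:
$O{\left(l \right)} = \sqrt{-1 + l}$
$t{\left(s,W \right)} = \sqrt{5} - 69 W$ ($t{\left(s,W \right)} = \sqrt{-1 + 6} + \left(- 70 W + W\right) = \sqrt{5} - 69 W$)
$t{\left(67,7 \right)} - -15698 = \left(\sqrt{5} - 483\right) - -15698 = \left(\sqrt{5} - 483\right) + 15698 = \left(-483 + \sqrt{5}\right) + 15698 = 15215 + \sqrt{5}$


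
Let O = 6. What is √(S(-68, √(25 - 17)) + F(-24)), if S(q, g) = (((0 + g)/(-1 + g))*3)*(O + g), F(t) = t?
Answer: 2*√(12 - 3*√2)/√(-1 + 2*√2) ≈ 4.1195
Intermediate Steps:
S(q, g) = 3*g*(6 + g)/(-1 + g) (S(q, g) = (((0 + g)/(-1 + g))*3)*(6 + g) = ((g/(-1 + g))*3)*(6 + g) = (3*g/(-1 + g))*(6 + g) = 3*g*(6 + g)/(-1 + g))
√(S(-68, √(25 - 17)) + F(-24)) = √(3*√(25 - 17)*(6 + √(25 - 17))/(-1 + √(25 - 17)) - 24) = √(3*√8*(6 + √8)/(-1 + √8) - 24) = √(3*(2*√2)*(6 + 2*√2)/(-1 + 2*√2) - 24) = √(6*√2*(6 + 2*√2)/(-1 + 2*√2) - 24) = √(-24 + 6*√2*(6 + 2*√2)/(-1 + 2*√2))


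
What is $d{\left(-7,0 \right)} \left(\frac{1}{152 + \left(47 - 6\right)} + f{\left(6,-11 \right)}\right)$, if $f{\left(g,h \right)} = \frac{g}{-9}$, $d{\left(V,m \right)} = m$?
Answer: $0$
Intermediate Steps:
$f{\left(g,h \right)} = - \frac{g}{9}$ ($f{\left(g,h \right)} = g \left(- \frac{1}{9}\right) = - \frac{g}{9}$)
$d{\left(-7,0 \right)} \left(\frac{1}{152 + \left(47 - 6\right)} + f{\left(6,-11 \right)}\right) = 0 \left(\frac{1}{152 + \left(47 - 6\right)} - \frac{2}{3}\right) = 0 \left(\frac{1}{152 + 41} - \frac{2}{3}\right) = 0 \left(\frac{1}{193} - \frac{2}{3}\right) = 0 \left(- \frac{383}{579}\right) = 0$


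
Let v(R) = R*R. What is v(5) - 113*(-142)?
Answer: 16071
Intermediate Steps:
v(R) = R²
v(5) - 113*(-142) = 5² - 113*(-142) = 25 + 16046 = 16071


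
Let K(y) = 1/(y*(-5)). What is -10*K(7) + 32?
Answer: 226/7 ≈ 32.286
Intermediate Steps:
K(y) = -1/(5*y) (K(y) = 1/(-5*y) = -1/(5*y))
-10*K(7) + 32 = -(-2)/7 + 32 = -10*(-1/35) + 32 = 2/7 + 32 = 226/7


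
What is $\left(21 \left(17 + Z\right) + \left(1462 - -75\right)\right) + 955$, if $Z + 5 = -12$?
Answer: $2492$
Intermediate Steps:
$Z = -17$ ($Z = -5 - 12 = -17$)
$\left(21 \left(17 + Z\right) + \left(1462 - -75\right)\right) + 955 = \left(21 \left(17 - 17\right) + \left(1462 - -75\right)\right) + 955 = \left(21 \cdot 0 + \left(1462 + 75\right)\right) + 955 = \left(0 + 1537\right) + 955 = 1537 + 955 = 2492$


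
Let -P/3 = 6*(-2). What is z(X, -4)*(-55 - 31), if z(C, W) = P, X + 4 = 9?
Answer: -3096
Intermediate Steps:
X = 5 (X = -4 + 9 = 5)
P = 36 (P = -18*(-2) = -3*(-12) = 36)
z(C, W) = 36
z(X, -4)*(-55 - 31) = 36*(-55 - 31) = 36*(-86) = -3096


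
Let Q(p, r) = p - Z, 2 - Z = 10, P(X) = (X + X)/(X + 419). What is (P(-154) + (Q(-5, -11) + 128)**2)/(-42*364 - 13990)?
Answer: -4547357/7758670 ≈ -0.58610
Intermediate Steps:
P(X) = 2*X/(419 + X) (P(X) = (2*X)/(419 + X) = 2*X/(419 + X))
Z = -8 (Z = 2 - 1*10 = 2 - 10 = -8)
Q(p, r) = 8 + p (Q(p, r) = p - 1*(-8) = p + 8 = 8 + p)
(P(-154) + (Q(-5, -11) + 128)**2)/(-42*364 - 13990) = (2*(-154)/(419 - 154) + ((8 - 5) + 128)**2)/(-42*364 - 13990) = (2*(-154)/265 + (3 + 128)**2)/(-15288 - 13990) = (2*(-154)*(1/265) + 131**2)/(-29278) = (-308/265 + 17161)*(-1/29278) = (4547357/265)*(-1/29278) = -4547357/7758670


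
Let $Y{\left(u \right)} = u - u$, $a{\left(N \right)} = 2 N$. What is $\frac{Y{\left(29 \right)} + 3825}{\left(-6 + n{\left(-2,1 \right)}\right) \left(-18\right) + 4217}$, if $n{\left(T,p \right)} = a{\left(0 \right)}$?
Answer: $\frac{153}{173} \approx 0.88439$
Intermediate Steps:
$n{\left(T,p \right)} = 0$ ($n{\left(T,p \right)} = 2 \cdot 0 = 0$)
$Y{\left(u \right)} = 0$
$\frac{Y{\left(29 \right)} + 3825}{\left(-6 + n{\left(-2,1 \right)}\right) \left(-18\right) + 4217} = \frac{0 + 3825}{\left(-6 + 0\right) \left(-18\right) + 4217} = \frac{3825}{\left(-6\right) \left(-18\right) + 4217} = \frac{3825}{108 + 4217} = \frac{3825}{4325} = 3825 \cdot \frac{1}{4325} = \frac{153}{173}$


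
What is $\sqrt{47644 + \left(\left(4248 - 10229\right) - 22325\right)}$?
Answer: $\sqrt{19338} \approx 139.06$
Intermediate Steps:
$\sqrt{47644 + \left(\left(4248 - 10229\right) - 22325\right)} = \sqrt{47644 - 28306} = \sqrt{19338}$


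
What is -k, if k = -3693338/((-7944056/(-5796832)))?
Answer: 2676207488152/993007 ≈ 2.6951e+6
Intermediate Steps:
k = -2676207488152/993007 (k = -3693338/((-7944056*(-1/5796832))) = -3693338/993007/724604 = -3693338*724604/993007 = -2676207488152/993007 ≈ -2.6951e+6)
-k = -1*(-2676207488152/993007) = 2676207488152/993007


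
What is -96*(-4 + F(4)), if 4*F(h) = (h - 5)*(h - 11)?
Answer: 216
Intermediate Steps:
F(h) = (-11 + h)*(-5 + h)/4 (F(h) = ((h - 5)*(h - 11))/4 = ((-5 + h)*(-11 + h))/4 = ((-11 + h)*(-5 + h))/4 = (-11 + h)*(-5 + h)/4)
-96*(-4 + F(4)) = -96*(-4 + (55/4 - 4*4 + (¼)*4²)) = -96*(-4 + (55/4 - 16 + (¼)*16)) = -96*(-4 + (55/4 - 16 + 4)) = -96*(-4 + 7/4) = -96*(-9/4) = 216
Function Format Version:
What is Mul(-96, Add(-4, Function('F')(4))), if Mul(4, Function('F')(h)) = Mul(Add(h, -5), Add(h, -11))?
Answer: 216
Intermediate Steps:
Function('F')(h) = Mul(Rational(1, 4), Add(-11, h), Add(-5, h)) (Function('F')(h) = Mul(Rational(1, 4), Mul(Add(h, -5), Add(h, -11))) = Mul(Rational(1, 4), Mul(Add(-5, h), Add(-11, h))) = Mul(Rational(1, 4), Mul(Add(-11, h), Add(-5, h))) = Mul(Rational(1, 4), Add(-11, h), Add(-5, h)))
Mul(-96, Add(-4, Function('F')(4))) = Mul(-96, Add(-4, Add(Rational(55, 4), Mul(-4, 4), Mul(Rational(1, 4), Pow(4, 2))))) = Mul(-96, Add(-4, Add(Rational(55, 4), -16, Mul(Rational(1, 4), 16)))) = Mul(-96, Add(-4, Add(Rational(55, 4), -16, 4))) = Mul(-96, Add(-4, Rational(7, 4))) = Mul(-96, Rational(-9, 4)) = 216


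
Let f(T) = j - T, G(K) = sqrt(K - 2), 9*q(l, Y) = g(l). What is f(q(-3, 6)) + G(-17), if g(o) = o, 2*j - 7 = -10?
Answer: -7/6 + I*sqrt(19) ≈ -1.1667 + 4.3589*I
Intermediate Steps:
j = -3/2 (j = 7/2 + (1/2)*(-10) = 7/2 - 5 = -3/2 ≈ -1.5000)
q(l, Y) = l/9
G(K) = sqrt(-2 + K)
f(T) = -3/2 - T
f(q(-3, 6)) + G(-17) = (-3/2 - (-3)/9) + sqrt(-2 - 17) = (-3/2 - 1*(-1/3)) + sqrt(-19) = (-3/2 + 1/3) + I*sqrt(19) = -7/6 + I*sqrt(19)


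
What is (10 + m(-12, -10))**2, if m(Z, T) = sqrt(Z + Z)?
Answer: 76 + 40*I*sqrt(6) ≈ 76.0 + 97.98*I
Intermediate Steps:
m(Z, T) = sqrt(2)*sqrt(Z) (m(Z, T) = sqrt(2*Z) = sqrt(2)*sqrt(Z))
(10 + m(-12, -10))**2 = (10 + sqrt(2)*sqrt(-12))**2 = (10 + sqrt(2)*(2*I*sqrt(3)))**2 = (10 + 2*I*sqrt(6))**2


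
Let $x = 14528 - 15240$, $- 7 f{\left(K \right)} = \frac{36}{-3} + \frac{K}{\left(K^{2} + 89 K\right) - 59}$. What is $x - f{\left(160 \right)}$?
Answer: $- \frac{198745716}{278467} \approx -713.71$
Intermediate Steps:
$f{\left(K \right)} = \frac{12}{7} - \frac{K}{7 \left(-59 + K^{2} + 89 K\right)}$ ($f{\left(K \right)} = - \frac{\frac{36}{-3} + \frac{K}{\left(K^{2} + 89 K\right) - 59}}{7} = - \frac{36 \left(- \frac{1}{3}\right) + \frac{K}{-59 + K^{2} + 89 K}}{7} = - \frac{-12 + \frac{K}{-59 + K^{2} + 89 K}}{7} = \frac{12}{7} - \frac{K}{7 \left(-59 + K^{2} + 89 K\right)}$)
$x = -712$ ($x = 14528 - 15240 = -712$)
$x - f{\left(160 \right)} = -712 - \frac{-708 + 12 \cdot 160^{2} + 1067 \cdot 160}{7 \left(-59 + 160^{2} + 89 \cdot 160\right)} = -712 - \frac{-708 + 12 \cdot 25600 + 170720}{7 \left(-59 + 25600 + 14240\right)} = -712 - \frac{-708 + 307200 + 170720}{7 \cdot 39781} = -712 - \frac{1}{7} \cdot \frac{1}{39781} \cdot 477212 = -712 - \frac{477212}{278467} = - \frac{198745716}{278467}$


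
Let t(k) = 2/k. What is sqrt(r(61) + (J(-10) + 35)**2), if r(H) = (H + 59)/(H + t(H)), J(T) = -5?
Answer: 2*sqrt(347275235)/1241 ≈ 30.033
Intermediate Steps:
r(H) = (59 + H)/(H + 2/H) (r(H) = (H + 59)/(H + 2/H) = (59 + H)/(H + 2/H))
sqrt(r(61) + (J(-10) + 35)**2) = sqrt(61*(59 + 61)/(2 + 61**2) + (-5 + 35)**2) = sqrt(61*120/(2 + 3721) + 30**2) = sqrt(61*120/3723 + 900) = sqrt(61*(1/3723)*120 + 900) = sqrt(2440/1241 + 900) = sqrt(1119340/1241) = 2*sqrt(347275235)/1241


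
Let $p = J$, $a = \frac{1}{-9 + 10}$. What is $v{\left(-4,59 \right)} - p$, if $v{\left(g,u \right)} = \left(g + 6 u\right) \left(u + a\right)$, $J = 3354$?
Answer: $17646$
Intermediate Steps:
$a = 1$ ($a = 1^{-1} = 1$)
$v{\left(g,u \right)} = \left(1 + u\right) \left(g + 6 u\right)$ ($v{\left(g,u \right)} = \left(g + 6 u\right) \left(u + 1\right) = \left(g + 6 u\right) \left(1 + u\right) = \left(1 + u\right) \left(g + 6 u\right)$)
$p = 3354$
$v{\left(-4,59 \right)} - p = \left(-4 + 6 \cdot 59 + 6 \cdot 59^{2} - 236\right) - 3354 = \left(-4 + 354 + 6 \cdot 3481 - 236\right) - 3354 = \left(-4 + 354 + 20886 - 236\right) - 3354 = 21000 - 3354 = 17646$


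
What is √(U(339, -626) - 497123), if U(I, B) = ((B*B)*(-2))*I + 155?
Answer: 12*I*√1848534 ≈ 16315.0*I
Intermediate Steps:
U(I, B) = 155 - 2*I*B² (U(I, B) = (B²*(-2))*I + 155 = (-2*B²)*I + 155 = -2*I*B² + 155 = 155 - 2*I*B²)
√(U(339, -626) - 497123) = √((155 - 2*339*(-626)²) - 497123) = √((155 - 2*339*391876) - 497123) = √((155 - 265691928) - 497123) = √(-265691773 - 497123) = √(-266188896) = 12*I*√1848534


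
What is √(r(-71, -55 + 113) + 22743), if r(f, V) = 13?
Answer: 2*√5689 ≈ 150.85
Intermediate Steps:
√(r(-71, -55 + 113) + 22743) = √(13 + 22743) = √22756 = 2*√5689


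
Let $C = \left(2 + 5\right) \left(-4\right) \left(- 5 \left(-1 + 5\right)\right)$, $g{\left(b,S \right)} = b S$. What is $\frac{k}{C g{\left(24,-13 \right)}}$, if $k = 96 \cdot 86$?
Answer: $- \frac{43}{910} \approx -0.047253$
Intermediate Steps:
$k = 8256$
$g{\left(b,S \right)} = S b$
$C = 560$ ($C = 7 \left(-4\right) \left(\left(-5\right) 4\right) = \left(-28\right) \left(-20\right) = 560$)
$\frac{k}{C g{\left(24,-13 \right)}} = \frac{8256}{560 \left(\left(-13\right) 24\right)} = \frac{8256}{560 \left(-312\right)} = \frac{8256}{-174720} = 8256 \left(- \frac{1}{174720}\right) = - \frac{43}{910}$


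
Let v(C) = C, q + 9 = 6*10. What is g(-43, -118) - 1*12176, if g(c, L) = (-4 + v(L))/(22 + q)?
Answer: -888970/73 ≈ -12178.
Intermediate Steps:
q = 51 (q = -9 + 6*10 = -9 + 60 = 51)
g(c, L) = -4/73 + L/73 (g(c, L) = (-4 + L)/(22 + 51) = (-4 + L)/73 = (-4 + L)*(1/73) = -4/73 + L/73)
g(-43, -118) - 1*12176 = (-4/73 + (1/73)*(-118)) - 1*12176 = (-4/73 - 118/73) - 12176 = -122/73 - 12176 = -888970/73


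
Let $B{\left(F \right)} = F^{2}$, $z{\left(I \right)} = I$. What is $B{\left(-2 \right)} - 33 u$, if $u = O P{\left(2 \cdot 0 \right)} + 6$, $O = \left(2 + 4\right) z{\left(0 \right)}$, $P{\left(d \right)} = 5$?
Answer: $-194$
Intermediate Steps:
$O = 0$ ($O = \left(2 + 4\right) 0 = 6 \cdot 0 = 0$)
$u = 6$ ($u = 0 \cdot 5 + 6 = 0 + 6 = 6$)
$B{\left(-2 \right)} - 33 u = \left(-2\right)^{2} - 198 = 4 - 198 = -194$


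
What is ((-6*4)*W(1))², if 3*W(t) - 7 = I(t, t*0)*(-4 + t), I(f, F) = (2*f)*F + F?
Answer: 3136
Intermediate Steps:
I(f, F) = F + 2*F*f (I(f, F) = 2*F*f + F = F + 2*F*f)
W(t) = 7/3 (W(t) = 7/3 + (((t*0)*(1 + 2*t))*(-4 + t))/3 = 7/3 + ((0*(1 + 2*t))*(-4 + t))/3 = 7/3 + (0*(-4 + t))/3 = 7/3 + (⅓)*0 = 7/3 + 0 = 7/3)
((-6*4)*W(1))² = (-6*4*(7/3))² = (-24*7/3)² = (-56)² = 3136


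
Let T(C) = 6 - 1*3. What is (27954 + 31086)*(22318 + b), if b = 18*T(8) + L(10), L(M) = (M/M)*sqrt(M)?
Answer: 1320842880 + 59040*sqrt(10) ≈ 1.3210e+9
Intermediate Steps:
T(C) = 3 (T(C) = 6 - 3 = 3)
L(M) = sqrt(M) (L(M) = 1*sqrt(M) = sqrt(M))
b = 54 + sqrt(10) (b = 18*3 + sqrt(10) = 54 + sqrt(10) ≈ 57.162)
(27954 + 31086)*(22318 + b) = (27954 + 31086)*(22318 + (54 + sqrt(10))) = 59040*(22372 + sqrt(10)) = 1320842880 + 59040*sqrt(10)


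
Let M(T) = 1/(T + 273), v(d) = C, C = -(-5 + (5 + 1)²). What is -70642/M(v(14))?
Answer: -17095364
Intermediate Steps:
C = -31 (C = -(-5 + 6²) = -(-5 + 36) = -1*31 = -31)
v(d) = -31
M(T) = 1/(273 + T)
-70642/M(v(14)) = -70642/(1/(273 - 31)) = -70642/(1/242) = -70642/1/242 = -70642*242 = -17095364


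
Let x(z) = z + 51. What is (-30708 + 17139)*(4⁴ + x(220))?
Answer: -7150863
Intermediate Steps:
x(z) = 51 + z
(-30708 + 17139)*(4⁴ + x(220)) = (-30708 + 17139)*(4⁴ + (51 + 220)) = -13569*(256 + 271) = -13569*527 = -7150863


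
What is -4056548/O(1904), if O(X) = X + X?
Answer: -1014137/952 ≈ -1065.3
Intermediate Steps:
O(X) = 2*X
-4056548/O(1904) = -4056548/(2*1904) = -4056548/3808 = -4056548*1/3808 = -1014137/952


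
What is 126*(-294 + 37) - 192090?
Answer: -224472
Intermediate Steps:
126*(-294 + 37) - 192090 = 126*(-257) - 192090 = -32382 - 192090 = -224472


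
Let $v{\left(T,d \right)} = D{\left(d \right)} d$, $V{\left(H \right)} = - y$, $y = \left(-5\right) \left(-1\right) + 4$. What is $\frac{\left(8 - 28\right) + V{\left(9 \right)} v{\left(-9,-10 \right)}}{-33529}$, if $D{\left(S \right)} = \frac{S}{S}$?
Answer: $- \frac{70}{33529} \approx -0.0020877$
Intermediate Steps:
$D{\left(S \right)} = 1$
$y = 9$ ($y = 5 + 4 = 9$)
$V{\left(H \right)} = -9$ ($V{\left(H \right)} = \left(-1\right) 9 = -9$)
$v{\left(T,d \right)} = d$ ($v{\left(T,d \right)} = 1 d = d$)
$\frac{\left(8 - 28\right) + V{\left(9 \right)} v{\left(-9,-10 \right)}}{-33529} = \frac{\left(8 - 28\right) - -90}{-33529} = \left(-20 + 90\right) \left(- \frac{1}{33529}\right) = 70 \left(- \frac{1}{33529}\right) = - \frac{70}{33529}$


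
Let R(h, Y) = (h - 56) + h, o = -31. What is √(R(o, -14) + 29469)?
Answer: 7*√599 ≈ 171.32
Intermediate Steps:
R(h, Y) = -56 + 2*h (R(h, Y) = (-56 + h) + h = -56 + 2*h)
√(R(o, -14) + 29469) = √((-56 + 2*(-31)) + 29469) = √((-56 - 62) + 29469) = √(-118 + 29469) = √29351 = 7*√599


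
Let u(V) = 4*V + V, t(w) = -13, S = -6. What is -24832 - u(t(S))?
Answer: -24767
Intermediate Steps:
u(V) = 5*V
-24832 - u(t(S)) = -24832 - 5*(-13) = -24832 - 1*(-65) = -24832 + 65 = -24767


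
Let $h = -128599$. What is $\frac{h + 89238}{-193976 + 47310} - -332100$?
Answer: $\frac{48707817961}{146666} \approx 3.321 \cdot 10^{5}$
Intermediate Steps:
$\frac{h + 89238}{-193976 + 47310} - -332100 = \frac{-128599 + 89238}{-193976 + 47310} - -332100 = - \frac{39361}{-146666} + 332100 = \left(-39361\right) \left(- \frac{1}{146666}\right) + 332100 = \frac{39361}{146666} + 332100 = \frac{48707817961}{146666}$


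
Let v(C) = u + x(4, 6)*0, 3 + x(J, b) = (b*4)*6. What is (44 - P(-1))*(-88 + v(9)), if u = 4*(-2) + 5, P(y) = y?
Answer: -4095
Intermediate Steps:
u = -3 (u = -8 + 5 = -3)
x(J, b) = -3 + 24*b (x(J, b) = -3 + (b*4)*6 = -3 + (4*b)*6 = -3 + 24*b)
v(C) = -3 (v(C) = -3 + (-3 + 24*6)*0 = -3 + (-3 + 144)*0 = -3 + 141*0 = -3 + 0 = -3)
(44 - P(-1))*(-88 + v(9)) = (44 - 1*(-1))*(-88 - 3) = (44 + 1)*(-91) = 45*(-91) = -4095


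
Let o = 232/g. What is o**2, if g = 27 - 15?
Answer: 3364/9 ≈ 373.78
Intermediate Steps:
g = 12
o = 58/3 (o = 232/12 = 232*(1/12) = 58/3 ≈ 19.333)
o**2 = (58/3)**2 = 3364/9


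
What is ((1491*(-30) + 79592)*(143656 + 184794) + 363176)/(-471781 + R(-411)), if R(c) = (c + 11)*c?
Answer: -11450787076/307381 ≈ -37253.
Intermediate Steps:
R(c) = c*(11 + c) (R(c) = (11 + c)*c = c*(11 + c))
((1491*(-30) + 79592)*(143656 + 184794) + 363176)/(-471781 + R(-411)) = ((1491*(-30) + 79592)*(143656 + 184794) + 363176)/(-471781 - 411*(11 - 411)) = ((-44730 + 79592)*328450 + 363176)/(-471781 - 411*(-400)) = (34862*328450 + 363176)/(-471781 + 164400) = (11450423900 + 363176)/(-307381) = 11450787076*(-1/307381) = -11450787076/307381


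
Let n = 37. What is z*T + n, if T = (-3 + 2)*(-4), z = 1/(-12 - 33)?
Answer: 1661/45 ≈ 36.911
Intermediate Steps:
z = -1/45 (z = 1/(-45) = -1/45 ≈ -0.022222)
T = 4 (T = -1*(-4) = 4)
z*T + n = -1/45*4 + 37 = -4/45 + 37 = 1661/45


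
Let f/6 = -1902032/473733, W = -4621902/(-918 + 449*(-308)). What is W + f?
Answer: 100142708641/10991395155 ≈ 9.1110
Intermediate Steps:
W = 2310951/69605 (W = -4621902/(-918 - 138292) = -4621902/(-139210) = -4621902*(-1/139210) = 2310951/69605 ≈ 33.201)
f = -3804064/157911 (f = 6*(-1902032/473733) = -3804064/157911 ≈ -24.090)
W + f = 2310951/69605 - 3804064/157911 = 100142708641/10991395155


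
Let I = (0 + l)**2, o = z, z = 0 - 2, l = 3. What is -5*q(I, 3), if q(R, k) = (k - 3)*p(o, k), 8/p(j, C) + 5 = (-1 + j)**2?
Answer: 0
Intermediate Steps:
z = -2
o = -2
I = 9 (I = (0 + 3)**2 = 3**2 = 9)
p(j, C) = 8/(-5 + (-1 + j)**2)
q(R, k) = -6 + 2*k (q(R, k) = (k - 3)*(8/(-5 + (-1 - 2)**2)) = (-3 + k)*(8/(-5 + (-3)**2)) = (-3 + k)*(8/(-5 + 9)) = (-3 + k)*(8/4) = (-3 + k)*(8*(1/4)) = (-3 + k)*2 = -6 + 2*k)
-5*q(I, 3) = -5*(-6 + 2*3) = -5*(-6 + 6) = -5*0 = 0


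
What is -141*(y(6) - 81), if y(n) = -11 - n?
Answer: 13818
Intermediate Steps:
-141*(y(6) - 81) = -141*((-11 - 1*6) - 81) = -141*((-11 - 6) - 81) = -141*(-17 - 81) = -141*(-98) = 13818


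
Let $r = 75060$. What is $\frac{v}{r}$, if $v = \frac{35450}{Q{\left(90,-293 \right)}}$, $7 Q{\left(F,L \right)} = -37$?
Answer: $- \frac{24815}{277722} \approx -0.089352$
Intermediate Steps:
$Q{\left(F,L \right)} = - \frac{37}{7}$ ($Q{\left(F,L \right)} = \frac{1}{7} \left(-37\right) = - \frac{37}{7}$)
$v = - \frac{248150}{37}$ ($v = \frac{35450}{- \frac{37}{7}} = 35450 \left(- \frac{7}{37}\right) = - \frac{248150}{37} \approx -6706.8$)
$\frac{v}{r} = - \frac{248150}{37 \cdot 75060} = \left(- \frac{248150}{37}\right) \frac{1}{75060} = - \frac{24815}{277722}$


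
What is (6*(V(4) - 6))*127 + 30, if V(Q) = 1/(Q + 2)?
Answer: -4415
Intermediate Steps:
V(Q) = 1/(2 + Q)
(6*(V(4) - 6))*127 + 30 = (6*(1/(2 + 4) - 6))*127 + 30 = (6*(1/6 - 6))*127 + 30 = (6*(-35/6))*127 + 30 = -35*127 + 30 = -4445 + 30 = -4415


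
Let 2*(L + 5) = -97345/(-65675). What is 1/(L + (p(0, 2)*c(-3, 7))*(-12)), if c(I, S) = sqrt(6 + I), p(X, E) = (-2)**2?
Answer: 2939113870/4757543006639 - 33125419200*sqrt(3)/4757543006639 ≈ -0.011442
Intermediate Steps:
p(X, E) = 4
L = -111881/26270 (L = -5 + (-97345/(-65675))/2 = -5 + (-97345*(-1/65675))/2 = -5 + (1/2)*(19469/13135) = -5 + 19469/26270 = -111881/26270 ≈ -4.2589)
1/(L + (p(0, 2)*c(-3, 7))*(-12)) = 1/(-111881/26270 + (4*sqrt(6 - 3))*(-12)) = 1/(-111881/26270 + (4*sqrt(3))*(-12)) = 1/(-111881/26270 - 48*sqrt(3))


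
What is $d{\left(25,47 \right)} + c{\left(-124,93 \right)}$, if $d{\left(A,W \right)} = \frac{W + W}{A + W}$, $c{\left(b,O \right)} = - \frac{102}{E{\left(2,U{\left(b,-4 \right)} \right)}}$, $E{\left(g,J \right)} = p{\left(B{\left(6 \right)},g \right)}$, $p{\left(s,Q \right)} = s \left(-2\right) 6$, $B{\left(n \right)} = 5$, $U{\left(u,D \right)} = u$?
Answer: $\frac{541}{180} \approx 3.0056$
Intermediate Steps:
$p{\left(s,Q \right)} = - 12 s$ ($p{\left(s,Q \right)} = - 2 s 6 = - 12 s$)
$E{\left(g,J \right)} = -60$ ($E{\left(g,J \right)} = \left(-12\right) 5 = -60$)
$c{\left(b,O \right)} = \frac{17}{10}$ ($c{\left(b,O \right)} = - \frac{102}{-60} = \left(-102\right) \left(- \frac{1}{60}\right) = \frac{17}{10}$)
$d{\left(A,W \right)} = \frac{2 W}{A + W}$
$d{\left(25,47 \right)} + c{\left(-124,93 \right)} = 2 \cdot 47 \frac{1}{25 + 47} + \frac{17}{10} = 2 \cdot 47 \cdot \frac{1}{72} + \frac{17}{10} = \frac{47}{36} + \frac{17}{10} = \frac{541}{180}$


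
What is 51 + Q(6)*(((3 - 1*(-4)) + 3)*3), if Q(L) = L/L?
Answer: 81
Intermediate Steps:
Q(L) = 1
51 + Q(6)*(((3 - 1*(-4)) + 3)*3) = 51 + 1*(((3 - 1*(-4)) + 3)*3) = 51 + 1*(((3 + 4) + 3)*3) = 51 + 1*((7 + 3)*3) = 51 + 1*(10*3) = 51 + 1*30 = 51 + 30 = 81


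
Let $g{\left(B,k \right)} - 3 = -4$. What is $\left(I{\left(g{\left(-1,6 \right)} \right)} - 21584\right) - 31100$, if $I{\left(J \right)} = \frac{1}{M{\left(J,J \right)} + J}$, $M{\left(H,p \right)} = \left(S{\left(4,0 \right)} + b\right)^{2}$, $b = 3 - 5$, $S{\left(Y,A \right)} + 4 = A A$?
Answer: $- \frac{1843939}{35} \approx -52684.0$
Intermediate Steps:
$S{\left(Y,A \right)} = -4 + A^{2}$ ($S{\left(Y,A \right)} = -4 + A A = -4 + A^{2}$)
$g{\left(B,k \right)} = -1$ ($g{\left(B,k \right)} = 3 - 4 = -1$)
$b = -2$ ($b = 3 - 5 = -2$)
$M{\left(H,p \right)} = 36$ ($M{\left(H,p \right)} = \left(\left(-4 + 0^{2}\right) - 2\right)^{2} = \left(\left(-4 + 0\right) - 2\right)^{2} = \left(-4 - 2\right)^{2} = \left(-6\right)^{2} = 36$)
$I{\left(J \right)} = \frac{1}{36 + J}$
$\left(I{\left(g{\left(-1,6 \right)} \right)} - 21584\right) - 31100 = \left(\frac{1}{36 - 1} - 21584\right) - 31100 = \left(\frac{1}{35} - 21584\right) - 31100 = - \frac{755439}{35} - 31100 = - \frac{1843939}{35}$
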